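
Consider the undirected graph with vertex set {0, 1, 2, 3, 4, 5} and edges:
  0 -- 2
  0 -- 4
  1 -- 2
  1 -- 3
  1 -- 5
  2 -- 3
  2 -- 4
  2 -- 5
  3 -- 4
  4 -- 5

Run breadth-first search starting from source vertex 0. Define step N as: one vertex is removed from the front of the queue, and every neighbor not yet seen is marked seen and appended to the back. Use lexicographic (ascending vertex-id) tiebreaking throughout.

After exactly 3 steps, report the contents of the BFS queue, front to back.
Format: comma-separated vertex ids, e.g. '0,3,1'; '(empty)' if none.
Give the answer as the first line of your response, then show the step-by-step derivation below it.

1,3,5

step 1: dequeue 0; queue=[2,4]; order=0
step 2: dequeue 2; queue=[4,1,3,5]; order=0,2
step 3: dequeue 4; queue=[1,3,5]; order=0,2,4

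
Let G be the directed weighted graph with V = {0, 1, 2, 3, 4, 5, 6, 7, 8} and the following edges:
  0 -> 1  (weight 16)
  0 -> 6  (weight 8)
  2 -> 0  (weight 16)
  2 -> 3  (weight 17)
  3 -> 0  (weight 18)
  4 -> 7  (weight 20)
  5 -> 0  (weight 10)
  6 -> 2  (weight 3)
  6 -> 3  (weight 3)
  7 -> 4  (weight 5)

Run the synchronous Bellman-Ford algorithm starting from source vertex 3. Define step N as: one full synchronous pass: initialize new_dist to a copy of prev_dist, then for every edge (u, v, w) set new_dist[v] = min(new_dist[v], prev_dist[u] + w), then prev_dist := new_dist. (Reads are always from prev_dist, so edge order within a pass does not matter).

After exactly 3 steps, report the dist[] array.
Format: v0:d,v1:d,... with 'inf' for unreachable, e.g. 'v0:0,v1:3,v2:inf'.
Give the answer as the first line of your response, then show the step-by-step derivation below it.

v0:18,v1:34,v2:29,v3:0,v4:inf,v5:inf,v6:26,v7:inf,v8:inf

step 1: dist = v0:18,v1:inf,v2:inf,v3:0,v4:inf,v5:inf,v6:inf,v7:inf,v8:inf
step 2: dist = v0:18,v1:34,v2:inf,v3:0,v4:inf,v5:inf,v6:26,v7:inf,v8:inf
step 3: dist = v0:18,v1:34,v2:29,v3:0,v4:inf,v5:inf,v6:26,v7:inf,v8:inf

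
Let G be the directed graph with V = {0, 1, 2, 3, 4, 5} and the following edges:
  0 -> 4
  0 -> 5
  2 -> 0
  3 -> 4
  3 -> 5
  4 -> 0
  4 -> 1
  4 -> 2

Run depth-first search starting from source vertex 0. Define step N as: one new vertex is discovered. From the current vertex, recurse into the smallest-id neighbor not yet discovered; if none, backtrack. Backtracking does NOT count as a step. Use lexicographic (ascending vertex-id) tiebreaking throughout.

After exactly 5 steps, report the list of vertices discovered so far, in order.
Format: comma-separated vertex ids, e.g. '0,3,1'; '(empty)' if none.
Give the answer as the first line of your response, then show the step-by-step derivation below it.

0,4,1,2,5

step 1: discover 0; path=0; order=0
step 2: discover 4; path=0>4; order=0,4
step 3: discover 1; path=0>4>1; order=0,4,1
step 4: discover 2; path=0>4>2; order=0,4,1,2
step 5: discover 5; path=0>5; order=0,4,1,2,5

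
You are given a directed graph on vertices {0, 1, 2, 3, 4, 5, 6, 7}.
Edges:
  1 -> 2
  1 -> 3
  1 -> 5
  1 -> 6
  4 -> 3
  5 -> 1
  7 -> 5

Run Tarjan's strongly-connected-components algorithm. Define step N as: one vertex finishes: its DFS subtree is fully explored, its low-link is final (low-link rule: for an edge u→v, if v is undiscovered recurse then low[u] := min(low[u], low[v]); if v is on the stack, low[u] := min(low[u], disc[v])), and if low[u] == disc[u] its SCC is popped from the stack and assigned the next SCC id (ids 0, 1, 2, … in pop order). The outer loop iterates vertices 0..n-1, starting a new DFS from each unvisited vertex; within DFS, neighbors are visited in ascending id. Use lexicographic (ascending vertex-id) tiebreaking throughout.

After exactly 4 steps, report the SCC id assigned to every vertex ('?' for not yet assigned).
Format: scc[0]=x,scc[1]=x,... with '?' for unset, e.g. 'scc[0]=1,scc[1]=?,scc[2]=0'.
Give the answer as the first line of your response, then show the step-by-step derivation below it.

scc[0]=0,scc[1]=?,scc[2]=1,scc[3]=2,scc[4]=?,scc[5]=?,scc[6]=?,scc[7]=?

step 1: low=(low[0]=0,low[1]=?,low[2]=?,low[3]=?,low[4]=?,low[5]=?,low[6]=?,low[7]=?); scc=(scc[0]=0,scc[1]=?,scc[2]=?,scc[3]=?,scc[4]=?,scc[5]=?,scc[6]=?,scc[7]=?)
step 2: low=(low[0]=0,low[1]=1,low[2]=2,low[3]=?,low[4]=?,low[5]=?,low[6]=?,low[7]=?); scc=(scc[0]=0,scc[1]=?,scc[2]=1,scc[3]=?,scc[4]=?,scc[5]=?,scc[6]=?,scc[7]=?)
step 3: low=(low[0]=0,low[1]=1,low[2]=2,low[3]=3,low[4]=?,low[5]=?,low[6]=?,low[7]=?); scc=(scc[0]=0,scc[1]=?,scc[2]=1,scc[3]=2,scc[4]=?,scc[5]=?,scc[6]=?,scc[7]=?)
step 4: low=(low[0]=0,low[1]=1,low[2]=2,low[3]=3,low[4]=?,low[5]=1,low[6]=?,low[7]=?); scc=(scc[0]=0,scc[1]=?,scc[2]=1,scc[3]=2,scc[4]=?,scc[5]=?,scc[6]=?,scc[7]=?)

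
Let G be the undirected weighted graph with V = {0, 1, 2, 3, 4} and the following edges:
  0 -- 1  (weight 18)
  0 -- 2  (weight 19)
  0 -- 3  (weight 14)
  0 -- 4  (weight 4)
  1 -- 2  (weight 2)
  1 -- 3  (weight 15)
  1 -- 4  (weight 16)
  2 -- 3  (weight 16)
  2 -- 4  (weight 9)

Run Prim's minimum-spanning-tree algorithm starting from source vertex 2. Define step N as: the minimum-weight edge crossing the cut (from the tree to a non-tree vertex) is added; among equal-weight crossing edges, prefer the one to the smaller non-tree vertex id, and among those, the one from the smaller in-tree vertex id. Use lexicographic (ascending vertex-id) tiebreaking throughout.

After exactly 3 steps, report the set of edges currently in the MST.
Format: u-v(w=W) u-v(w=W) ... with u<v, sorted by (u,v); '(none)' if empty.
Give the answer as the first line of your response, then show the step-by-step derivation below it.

0-4(w=4) 1-2(w=2) 2-4(w=9)

step 1: add edge 1-2 (w=2); MST = {1-2(w=2)}
step 2: add edge 2-4 (w=9); MST = {1-2(w=2) 2-4(w=9)}
step 3: add edge 0-4 (w=4); MST = {0-4(w=4) 1-2(w=2) 2-4(w=9)}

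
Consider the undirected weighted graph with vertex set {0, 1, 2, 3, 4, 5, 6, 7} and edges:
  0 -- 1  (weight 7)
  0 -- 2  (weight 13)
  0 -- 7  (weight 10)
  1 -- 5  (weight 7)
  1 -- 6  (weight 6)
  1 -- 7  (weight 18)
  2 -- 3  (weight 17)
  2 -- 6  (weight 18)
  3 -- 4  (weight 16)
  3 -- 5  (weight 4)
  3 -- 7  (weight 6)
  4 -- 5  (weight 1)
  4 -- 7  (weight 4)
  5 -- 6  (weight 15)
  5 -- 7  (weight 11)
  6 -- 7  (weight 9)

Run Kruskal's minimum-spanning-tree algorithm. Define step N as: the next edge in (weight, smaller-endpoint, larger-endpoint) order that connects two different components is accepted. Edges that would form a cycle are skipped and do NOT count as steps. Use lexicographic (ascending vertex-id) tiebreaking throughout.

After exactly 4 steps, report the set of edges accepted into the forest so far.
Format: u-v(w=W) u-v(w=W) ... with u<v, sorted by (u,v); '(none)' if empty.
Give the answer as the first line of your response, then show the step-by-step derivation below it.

1-6(w=6) 3-5(w=4) 4-5(w=1) 4-7(w=4)

step 1: add edge 4-5 (w=1); MST = {4-5(w=1)}
step 2: add edge 3-5 (w=4); MST = {3-5(w=4) 4-5(w=1)}
step 3: add edge 4-7 (w=4); MST = {3-5(w=4) 4-5(w=1) 4-7(w=4)}
step 4: add edge 1-6 (w=6); MST = {1-6(w=6) 3-5(w=4) 4-5(w=1) 4-7(w=4)}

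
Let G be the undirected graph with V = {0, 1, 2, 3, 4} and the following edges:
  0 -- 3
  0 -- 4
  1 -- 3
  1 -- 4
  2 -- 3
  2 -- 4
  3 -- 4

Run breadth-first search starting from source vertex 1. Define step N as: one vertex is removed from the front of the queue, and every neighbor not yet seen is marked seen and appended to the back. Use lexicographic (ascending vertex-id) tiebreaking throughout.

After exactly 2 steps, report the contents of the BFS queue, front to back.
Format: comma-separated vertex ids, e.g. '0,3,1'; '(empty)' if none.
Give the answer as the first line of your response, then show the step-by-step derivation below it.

4,0,2

step 1: dequeue 1; queue=[3,4]; order=1
step 2: dequeue 3; queue=[4,0,2]; order=1,3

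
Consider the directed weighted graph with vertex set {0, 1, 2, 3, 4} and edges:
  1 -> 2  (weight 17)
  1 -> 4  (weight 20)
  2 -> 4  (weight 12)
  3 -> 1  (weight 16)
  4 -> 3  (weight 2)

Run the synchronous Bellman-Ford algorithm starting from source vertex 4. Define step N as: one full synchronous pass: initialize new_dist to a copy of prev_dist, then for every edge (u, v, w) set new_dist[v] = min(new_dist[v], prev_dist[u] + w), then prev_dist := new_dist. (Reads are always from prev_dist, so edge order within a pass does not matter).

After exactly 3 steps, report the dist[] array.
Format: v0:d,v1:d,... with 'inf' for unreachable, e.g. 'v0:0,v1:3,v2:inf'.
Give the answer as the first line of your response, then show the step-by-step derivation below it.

v0:inf,v1:18,v2:35,v3:2,v4:0

step 1: dist = v0:inf,v1:inf,v2:inf,v3:2,v4:0
step 2: dist = v0:inf,v1:18,v2:inf,v3:2,v4:0
step 3: dist = v0:inf,v1:18,v2:35,v3:2,v4:0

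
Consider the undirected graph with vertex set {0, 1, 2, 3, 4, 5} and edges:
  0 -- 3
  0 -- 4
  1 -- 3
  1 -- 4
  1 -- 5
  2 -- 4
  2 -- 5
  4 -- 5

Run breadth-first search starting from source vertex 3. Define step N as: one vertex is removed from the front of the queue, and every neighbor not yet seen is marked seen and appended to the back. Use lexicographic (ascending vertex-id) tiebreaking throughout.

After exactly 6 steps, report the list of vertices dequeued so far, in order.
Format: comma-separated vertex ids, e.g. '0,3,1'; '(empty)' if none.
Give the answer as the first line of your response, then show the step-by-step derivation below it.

3,0,1,4,5,2

step 1: dequeue 3; queue=[0,1]; order=3
step 2: dequeue 0; queue=[1,4]; order=3,0
step 3: dequeue 1; queue=[4,5]; order=3,0,1
step 4: dequeue 4; queue=[5,2]; order=3,0,1,4
step 5: dequeue 5; queue=[2]; order=3,0,1,4,5
step 6: dequeue 2; queue=[(empty)]; order=3,0,1,4,5,2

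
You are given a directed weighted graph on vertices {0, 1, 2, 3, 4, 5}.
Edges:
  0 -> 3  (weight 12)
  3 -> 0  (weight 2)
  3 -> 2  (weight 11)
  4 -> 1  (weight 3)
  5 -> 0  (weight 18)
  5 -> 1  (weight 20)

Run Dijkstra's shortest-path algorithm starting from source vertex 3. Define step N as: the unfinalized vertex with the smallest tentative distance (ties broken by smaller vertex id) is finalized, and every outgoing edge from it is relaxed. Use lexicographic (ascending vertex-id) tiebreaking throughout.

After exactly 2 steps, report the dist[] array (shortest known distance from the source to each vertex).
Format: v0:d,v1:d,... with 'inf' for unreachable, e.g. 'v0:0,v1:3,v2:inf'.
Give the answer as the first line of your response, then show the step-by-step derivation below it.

v0:2,v1:inf,v2:11,v3:0,v4:inf,v5:inf

step 1: dist = v0:2,v1:inf,v2:11,v3:0,v4:inf,v5:inf
step 2: dist = v0:2,v1:inf,v2:11,v3:0,v4:inf,v5:inf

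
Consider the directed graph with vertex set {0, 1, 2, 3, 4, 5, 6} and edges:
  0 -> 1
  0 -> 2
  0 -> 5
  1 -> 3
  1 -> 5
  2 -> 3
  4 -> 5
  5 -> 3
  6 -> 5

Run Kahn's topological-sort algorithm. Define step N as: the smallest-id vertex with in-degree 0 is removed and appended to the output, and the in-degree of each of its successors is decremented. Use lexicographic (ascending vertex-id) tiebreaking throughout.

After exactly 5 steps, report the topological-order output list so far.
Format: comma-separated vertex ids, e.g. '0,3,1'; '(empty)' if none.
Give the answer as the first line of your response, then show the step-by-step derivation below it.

0,1,2,4,6

step 1: output 0; order=[0]; indeg=(0,0,0,3,0,3,0)
step 2: output 1; order=[0,1]; indeg=(0,0,0,2,0,2,0)
step 3: output 2; order=[0,1,2]; indeg=(0,0,0,1,0,2,0)
step 4: output 4; order=[0,1,2,4]; indeg=(0,0,0,1,0,1,0)
step 5: output 6; order=[0,1,2,4,6]; indeg=(0,0,0,1,0,0,0)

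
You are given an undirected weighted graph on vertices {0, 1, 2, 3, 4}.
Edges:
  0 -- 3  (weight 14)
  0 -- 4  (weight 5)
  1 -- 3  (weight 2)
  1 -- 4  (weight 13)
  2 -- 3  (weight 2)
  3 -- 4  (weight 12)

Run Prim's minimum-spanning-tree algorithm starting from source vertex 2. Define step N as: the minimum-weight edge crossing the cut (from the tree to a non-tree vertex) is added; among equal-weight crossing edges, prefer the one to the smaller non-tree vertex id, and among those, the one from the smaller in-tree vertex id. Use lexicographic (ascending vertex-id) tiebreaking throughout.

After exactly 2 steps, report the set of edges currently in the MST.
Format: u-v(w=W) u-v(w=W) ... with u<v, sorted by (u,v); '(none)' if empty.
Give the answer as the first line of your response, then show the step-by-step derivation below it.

1-3(w=2) 2-3(w=2)

step 1: add edge 2-3 (w=2); MST = {2-3(w=2)}
step 2: add edge 1-3 (w=2); MST = {1-3(w=2) 2-3(w=2)}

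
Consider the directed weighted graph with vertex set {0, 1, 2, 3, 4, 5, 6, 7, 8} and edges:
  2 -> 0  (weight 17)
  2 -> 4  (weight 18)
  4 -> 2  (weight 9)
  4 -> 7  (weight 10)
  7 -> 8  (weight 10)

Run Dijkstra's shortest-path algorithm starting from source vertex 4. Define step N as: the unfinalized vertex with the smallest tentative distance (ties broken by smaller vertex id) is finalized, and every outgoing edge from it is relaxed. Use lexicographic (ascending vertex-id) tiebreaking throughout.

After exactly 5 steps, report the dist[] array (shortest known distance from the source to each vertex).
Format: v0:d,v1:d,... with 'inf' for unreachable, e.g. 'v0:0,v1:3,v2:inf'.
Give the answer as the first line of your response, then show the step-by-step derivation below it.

v0:26,v1:inf,v2:9,v3:inf,v4:0,v5:inf,v6:inf,v7:10,v8:20

step 1: dist = v0:inf,v1:inf,v2:9,v3:inf,v4:0,v5:inf,v6:inf,v7:10,v8:inf
step 2: dist = v0:26,v1:inf,v2:9,v3:inf,v4:0,v5:inf,v6:inf,v7:10,v8:inf
step 3: dist = v0:26,v1:inf,v2:9,v3:inf,v4:0,v5:inf,v6:inf,v7:10,v8:20
step 4: dist = v0:26,v1:inf,v2:9,v3:inf,v4:0,v5:inf,v6:inf,v7:10,v8:20
step 5: dist = v0:26,v1:inf,v2:9,v3:inf,v4:0,v5:inf,v6:inf,v7:10,v8:20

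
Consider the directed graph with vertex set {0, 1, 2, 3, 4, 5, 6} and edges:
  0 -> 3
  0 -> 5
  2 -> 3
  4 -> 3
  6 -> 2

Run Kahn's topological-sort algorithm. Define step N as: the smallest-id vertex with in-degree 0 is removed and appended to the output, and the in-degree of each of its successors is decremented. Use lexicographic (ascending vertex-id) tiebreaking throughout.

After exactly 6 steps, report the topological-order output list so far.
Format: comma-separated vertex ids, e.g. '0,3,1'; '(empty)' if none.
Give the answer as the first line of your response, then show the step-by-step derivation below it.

0,1,4,5,6,2

step 1: output 0; order=[0]; indeg=(0,0,1,2,0,0,0)
step 2: output 1; order=[0,1]; indeg=(0,0,1,2,0,0,0)
step 3: output 4; order=[0,1,4]; indeg=(0,0,1,1,0,0,0)
step 4: output 5; order=[0,1,4,5]; indeg=(0,0,1,1,0,0,0)
step 5: output 6; order=[0,1,4,5,6]; indeg=(0,0,0,1,0,0,0)
step 6: output 2; order=[0,1,4,5,6,2]; indeg=(0,0,0,0,0,0,0)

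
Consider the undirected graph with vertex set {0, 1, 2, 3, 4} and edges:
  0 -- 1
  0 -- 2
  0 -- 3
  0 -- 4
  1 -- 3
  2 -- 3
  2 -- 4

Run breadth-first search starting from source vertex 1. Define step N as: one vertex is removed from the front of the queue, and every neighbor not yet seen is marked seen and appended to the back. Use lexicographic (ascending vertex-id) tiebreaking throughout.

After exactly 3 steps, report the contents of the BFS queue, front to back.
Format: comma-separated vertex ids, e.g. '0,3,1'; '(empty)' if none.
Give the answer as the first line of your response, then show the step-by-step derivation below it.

2,4

step 1: dequeue 1; queue=[0,3]; order=1
step 2: dequeue 0; queue=[3,2,4]; order=1,0
step 3: dequeue 3; queue=[2,4]; order=1,0,3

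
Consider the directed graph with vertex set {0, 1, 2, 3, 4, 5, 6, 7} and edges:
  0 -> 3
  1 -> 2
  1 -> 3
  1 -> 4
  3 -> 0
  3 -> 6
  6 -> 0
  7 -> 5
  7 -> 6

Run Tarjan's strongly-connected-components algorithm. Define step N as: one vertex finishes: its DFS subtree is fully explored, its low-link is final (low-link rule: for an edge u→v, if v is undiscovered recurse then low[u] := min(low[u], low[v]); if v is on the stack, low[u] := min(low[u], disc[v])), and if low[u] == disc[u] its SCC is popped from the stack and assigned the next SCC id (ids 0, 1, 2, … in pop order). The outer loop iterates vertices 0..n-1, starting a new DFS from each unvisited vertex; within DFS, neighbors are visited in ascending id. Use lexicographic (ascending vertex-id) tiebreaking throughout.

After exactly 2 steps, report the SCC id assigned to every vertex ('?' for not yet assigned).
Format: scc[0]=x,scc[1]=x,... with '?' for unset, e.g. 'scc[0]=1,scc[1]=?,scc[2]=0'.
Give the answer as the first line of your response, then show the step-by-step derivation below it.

scc[0]=?,scc[1]=?,scc[2]=?,scc[3]=?,scc[4]=?,scc[5]=?,scc[6]=?,scc[7]=?

step 1: low=(low[0]=0,low[1]=?,low[2]=?,low[3]=0,low[4]=?,low[5]=?,low[6]=0,low[7]=?); scc=(scc[0]=?,scc[1]=?,scc[2]=?,scc[3]=?,scc[4]=?,scc[5]=?,scc[6]=?,scc[7]=?)
step 2: low=(low[0]=0,low[1]=?,low[2]=?,low[3]=0,low[4]=?,low[5]=?,low[6]=0,low[7]=?); scc=(scc[0]=?,scc[1]=?,scc[2]=?,scc[3]=?,scc[4]=?,scc[5]=?,scc[6]=?,scc[7]=?)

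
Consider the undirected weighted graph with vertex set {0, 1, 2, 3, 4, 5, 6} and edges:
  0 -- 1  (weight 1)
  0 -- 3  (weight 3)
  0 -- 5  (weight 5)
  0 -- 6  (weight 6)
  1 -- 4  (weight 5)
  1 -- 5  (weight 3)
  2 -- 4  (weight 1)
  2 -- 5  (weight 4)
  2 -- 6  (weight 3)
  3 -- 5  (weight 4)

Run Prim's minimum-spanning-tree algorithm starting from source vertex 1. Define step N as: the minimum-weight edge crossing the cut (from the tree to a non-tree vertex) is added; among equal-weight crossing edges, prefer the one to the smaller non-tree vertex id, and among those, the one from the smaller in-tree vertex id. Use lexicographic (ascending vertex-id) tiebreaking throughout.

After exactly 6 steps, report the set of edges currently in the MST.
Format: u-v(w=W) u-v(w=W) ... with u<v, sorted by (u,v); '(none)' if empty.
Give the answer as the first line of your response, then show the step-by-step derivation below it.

0-1(w=1) 0-3(w=3) 1-5(w=3) 2-4(w=1) 2-5(w=4) 2-6(w=3)

step 1: add edge 0-1 (w=1); MST = {0-1(w=1)}
step 2: add edge 0-3 (w=3); MST = {0-1(w=1) 0-3(w=3)}
step 3: add edge 1-5 (w=3); MST = {0-1(w=1) 0-3(w=3) 1-5(w=3)}
step 4: add edge 2-5 (w=4); MST = {0-1(w=1) 0-3(w=3) 1-5(w=3) 2-5(w=4)}
step 5: add edge 2-4 (w=1); MST = {0-1(w=1) 0-3(w=3) 1-5(w=3) 2-4(w=1) 2-5(w=4)}
step 6: add edge 2-6 (w=3); MST = {0-1(w=1) 0-3(w=3) 1-5(w=3) 2-4(w=1) 2-5(w=4) 2-6(w=3)}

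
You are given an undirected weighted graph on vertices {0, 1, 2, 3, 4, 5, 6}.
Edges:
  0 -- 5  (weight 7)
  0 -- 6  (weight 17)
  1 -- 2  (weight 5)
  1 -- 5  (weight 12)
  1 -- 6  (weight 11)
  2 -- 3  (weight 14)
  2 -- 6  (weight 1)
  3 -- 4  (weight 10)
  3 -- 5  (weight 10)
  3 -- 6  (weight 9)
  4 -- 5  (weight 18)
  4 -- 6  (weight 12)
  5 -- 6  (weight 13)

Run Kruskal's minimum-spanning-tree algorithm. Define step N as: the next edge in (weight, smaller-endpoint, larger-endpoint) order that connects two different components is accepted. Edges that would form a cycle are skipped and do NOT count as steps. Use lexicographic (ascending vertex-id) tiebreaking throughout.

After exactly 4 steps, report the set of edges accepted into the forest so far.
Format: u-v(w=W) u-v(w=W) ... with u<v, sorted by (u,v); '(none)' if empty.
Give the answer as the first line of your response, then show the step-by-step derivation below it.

0-5(w=7) 1-2(w=5) 2-6(w=1) 3-6(w=9)

step 1: add edge 2-6 (w=1); MST = {2-6(w=1)}
step 2: add edge 1-2 (w=5); MST = {1-2(w=5) 2-6(w=1)}
step 3: add edge 0-5 (w=7); MST = {0-5(w=7) 1-2(w=5) 2-6(w=1)}
step 4: add edge 3-6 (w=9); MST = {0-5(w=7) 1-2(w=5) 2-6(w=1) 3-6(w=9)}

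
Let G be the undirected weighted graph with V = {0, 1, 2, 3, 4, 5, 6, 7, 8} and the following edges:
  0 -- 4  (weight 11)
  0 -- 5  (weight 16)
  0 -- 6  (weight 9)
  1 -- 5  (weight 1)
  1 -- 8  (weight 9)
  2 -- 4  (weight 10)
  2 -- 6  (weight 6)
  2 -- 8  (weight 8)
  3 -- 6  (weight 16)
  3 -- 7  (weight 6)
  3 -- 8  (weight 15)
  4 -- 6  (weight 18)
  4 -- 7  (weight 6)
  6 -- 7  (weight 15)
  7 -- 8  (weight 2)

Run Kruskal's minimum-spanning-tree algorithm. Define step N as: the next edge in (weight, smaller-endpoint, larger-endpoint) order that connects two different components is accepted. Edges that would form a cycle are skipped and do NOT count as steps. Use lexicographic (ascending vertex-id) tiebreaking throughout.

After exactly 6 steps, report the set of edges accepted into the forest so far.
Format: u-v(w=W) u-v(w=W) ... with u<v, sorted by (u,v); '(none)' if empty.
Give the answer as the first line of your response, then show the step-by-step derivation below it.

1-5(w=1) 2-6(w=6) 2-8(w=8) 3-7(w=6) 4-7(w=6) 7-8(w=2)

step 1: add edge 1-5 (w=1); MST = {1-5(w=1)}
step 2: add edge 7-8 (w=2); MST = {1-5(w=1) 7-8(w=2)}
step 3: add edge 2-6 (w=6); MST = {1-5(w=1) 2-6(w=6) 7-8(w=2)}
step 4: add edge 3-7 (w=6); MST = {1-5(w=1) 2-6(w=6) 3-7(w=6) 7-8(w=2)}
step 5: add edge 4-7 (w=6); MST = {1-5(w=1) 2-6(w=6) 3-7(w=6) 4-7(w=6) 7-8(w=2)}
step 6: add edge 2-8 (w=8); MST = {1-5(w=1) 2-6(w=6) 2-8(w=8) 3-7(w=6) 4-7(w=6) 7-8(w=2)}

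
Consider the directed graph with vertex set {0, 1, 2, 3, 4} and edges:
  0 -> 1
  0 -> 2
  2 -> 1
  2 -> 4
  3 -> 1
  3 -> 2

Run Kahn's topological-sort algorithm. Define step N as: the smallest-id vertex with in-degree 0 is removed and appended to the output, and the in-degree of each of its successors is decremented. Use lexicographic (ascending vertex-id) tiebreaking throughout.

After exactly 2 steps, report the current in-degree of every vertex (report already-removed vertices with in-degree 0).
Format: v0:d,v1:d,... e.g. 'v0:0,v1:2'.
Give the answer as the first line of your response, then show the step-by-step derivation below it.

v0:0,v1:1,v2:0,v3:0,v4:1

step 1: output 0; order=[0]; indeg=(0,2,1,0,1)
step 2: output 3; order=[0,3]; indeg=(0,1,0,0,1)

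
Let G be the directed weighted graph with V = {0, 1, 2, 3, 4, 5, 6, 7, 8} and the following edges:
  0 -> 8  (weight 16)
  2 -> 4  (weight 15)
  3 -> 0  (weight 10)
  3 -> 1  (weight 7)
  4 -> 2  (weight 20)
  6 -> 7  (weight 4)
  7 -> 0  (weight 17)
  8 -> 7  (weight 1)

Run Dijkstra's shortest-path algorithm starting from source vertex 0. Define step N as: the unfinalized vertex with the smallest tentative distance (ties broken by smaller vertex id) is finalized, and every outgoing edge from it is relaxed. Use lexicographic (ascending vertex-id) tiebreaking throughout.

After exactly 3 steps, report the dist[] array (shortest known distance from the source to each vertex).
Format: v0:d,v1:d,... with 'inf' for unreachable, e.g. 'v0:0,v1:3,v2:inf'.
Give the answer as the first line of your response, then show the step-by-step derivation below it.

v0:0,v1:inf,v2:inf,v3:inf,v4:inf,v5:inf,v6:inf,v7:17,v8:16

step 1: dist = v0:0,v1:inf,v2:inf,v3:inf,v4:inf,v5:inf,v6:inf,v7:inf,v8:16
step 2: dist = v0:0,v1:inf,v2:inf,v3:inf,v4:inf,v5:inf,v6:inf,v7:17,v8:16
step 3: dist = v0:0,v1:inf,v2:inf,v3:inf,v4:inf,v5:inf,v6:inf,v7:17,v8:16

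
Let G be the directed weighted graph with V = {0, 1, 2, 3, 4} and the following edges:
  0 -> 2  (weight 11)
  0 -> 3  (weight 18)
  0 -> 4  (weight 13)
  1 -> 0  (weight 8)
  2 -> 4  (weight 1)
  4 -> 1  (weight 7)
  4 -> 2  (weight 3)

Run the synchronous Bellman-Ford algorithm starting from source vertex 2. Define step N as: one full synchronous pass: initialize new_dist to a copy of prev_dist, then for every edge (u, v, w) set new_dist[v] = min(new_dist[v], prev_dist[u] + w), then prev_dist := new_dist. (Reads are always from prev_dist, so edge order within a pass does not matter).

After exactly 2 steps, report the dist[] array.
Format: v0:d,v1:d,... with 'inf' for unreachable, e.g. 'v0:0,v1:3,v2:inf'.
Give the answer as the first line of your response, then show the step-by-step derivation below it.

v0:inf,v1:8,v2:0,v3:inf,v4:1

step 1: dist = v0:inf,v1:inf,v2:0,v3:inf,v4:1
step 2: dist = v0:inf,v1:8,v2:0,v3:inf,v4:1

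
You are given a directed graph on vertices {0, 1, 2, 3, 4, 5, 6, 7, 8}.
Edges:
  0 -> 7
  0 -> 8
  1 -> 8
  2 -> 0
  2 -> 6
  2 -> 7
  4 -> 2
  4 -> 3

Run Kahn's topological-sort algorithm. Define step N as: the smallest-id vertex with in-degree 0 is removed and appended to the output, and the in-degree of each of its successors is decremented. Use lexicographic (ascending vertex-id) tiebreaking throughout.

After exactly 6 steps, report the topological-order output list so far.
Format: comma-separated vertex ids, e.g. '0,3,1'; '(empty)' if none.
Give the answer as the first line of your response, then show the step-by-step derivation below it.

1,4,2,0,3,5

step 1: output 1; order=[1]; indeg=(1,0,1,1,0,0,1,2,1)
step 2: output 4; order=[1,4]; indeg=(1,0,0,0,0,0,1,2,1)
step 3: output 2; order=[1,4,2]; indeg=(0,0,0,0,0,0,0,1,1)
step 4: output 0; order=[1,4,2,0]; indeg=(0,0,0,0,0,0,0,0,0)
step 5: output 3; order=[1,4,2,0,3]; indeg=(0,0,0,0,0,0,0,0,0)
step 6: output 5; order=[1,4,2,0,3,5]; indeg=(0,0,0,0,0,0,0,0,0)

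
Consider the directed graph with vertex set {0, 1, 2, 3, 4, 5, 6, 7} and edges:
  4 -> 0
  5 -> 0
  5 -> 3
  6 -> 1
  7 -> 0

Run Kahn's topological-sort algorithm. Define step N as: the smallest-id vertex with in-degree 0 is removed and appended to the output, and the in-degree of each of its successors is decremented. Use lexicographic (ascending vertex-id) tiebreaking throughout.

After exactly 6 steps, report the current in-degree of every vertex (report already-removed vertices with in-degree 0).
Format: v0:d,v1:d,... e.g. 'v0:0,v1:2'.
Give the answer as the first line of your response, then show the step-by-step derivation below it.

v0:1,v1:0,v2:0,v3:0,v4:0,v5:0,v6:0,v7:0

step 1: output 2; order=[2]; indeg=(3,1,0,1,0,0,0,0)
step 2: output 4; order=[2,4]; indeg=(2,1,0,1,0,0,0,0)
step 3: output 5; order=[2,4,5]; indeg=(1,1,0,0,0,0,0,0)
step 4: output 3; order=[2,4,5,3]; indeg=(1,1,0,0,0,0,0,0)
step 5: output 6; order=[2,4,5,3,6]; indeg=(1,0,0,0,0,0,0,0)
step 6: output 1; order=[2,4,5,3,6,1]; indeg=(1,0,0,0,0,0,0,0)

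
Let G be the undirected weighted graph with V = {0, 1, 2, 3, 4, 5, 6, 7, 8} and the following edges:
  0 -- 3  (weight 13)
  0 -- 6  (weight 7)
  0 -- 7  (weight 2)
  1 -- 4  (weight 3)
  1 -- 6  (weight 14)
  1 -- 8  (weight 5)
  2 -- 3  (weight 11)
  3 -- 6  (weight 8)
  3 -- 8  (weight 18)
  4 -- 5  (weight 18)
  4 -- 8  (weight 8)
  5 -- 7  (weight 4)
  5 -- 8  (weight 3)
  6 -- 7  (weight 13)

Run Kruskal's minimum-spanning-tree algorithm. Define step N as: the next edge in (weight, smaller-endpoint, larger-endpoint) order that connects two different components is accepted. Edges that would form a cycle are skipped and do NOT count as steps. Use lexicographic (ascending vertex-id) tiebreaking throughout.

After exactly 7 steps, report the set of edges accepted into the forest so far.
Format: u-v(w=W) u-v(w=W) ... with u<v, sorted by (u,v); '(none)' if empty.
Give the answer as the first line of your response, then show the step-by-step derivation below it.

0-6(w=7) 0-7(w=2) 1-4(w=3) 1-8(w=5) 3-6(w=8) 5-7(w=4) 5-8(w=3)

step 1: add edge 0-7 (w=2); MST = {0-7(w=2)}
step 2: add edge 1-4 (w=3); MST = {0-7(w=2) 1-4(w=3)}
step 3: add edge 5-8 (w=3); MST = {0-7(w=2) 1-4(w=3) 5-8(w=3)}
step 4: add edge 5-7 (w=4); MST = {0-7(w=2) 1-4(w=3) 5-7(w=4) 5-8(w=3)}
step 5: add edge 1-8 (w=5); MST = {0-7(w=2) 1-4(w=3) 1-8(w=5) 5-7(w=4) 5-8(w=3)}
step 6: add edge 0-6 (w=7); MST = {0-6(w=7) 0-7(w=2) 1-4(w=3) 1-8(w=5) 5-7(w=4) 5-8(w=3)}
step 7: add edge 3-6 (w=8); MST = {0-6(w=7) 0-7(w=2) 1-4(w=3) 1-8(w=5) 3-6(w=8) 5-7(w=4) 5-8(w=3)}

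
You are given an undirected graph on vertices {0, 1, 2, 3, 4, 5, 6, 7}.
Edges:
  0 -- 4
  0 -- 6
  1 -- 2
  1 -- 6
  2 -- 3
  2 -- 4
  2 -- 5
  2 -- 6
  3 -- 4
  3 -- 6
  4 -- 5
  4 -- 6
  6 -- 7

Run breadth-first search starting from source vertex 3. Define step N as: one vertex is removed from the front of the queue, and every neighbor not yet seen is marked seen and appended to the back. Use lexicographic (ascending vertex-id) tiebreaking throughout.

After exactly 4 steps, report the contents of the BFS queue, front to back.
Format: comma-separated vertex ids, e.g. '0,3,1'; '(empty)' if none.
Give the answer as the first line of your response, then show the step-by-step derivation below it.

1,5,0,7

step 1: dequeue 3; queue=[2,4,6]; order=3
step 2: dequeue 2; queue=[4,6,1,5]; order=3,2
step 3: dequeue 4; queue=[6,1,5,0]; order=3,2,4
step 4: dequeue 6; queue=[1,5,0,7]; order=3,2,4,6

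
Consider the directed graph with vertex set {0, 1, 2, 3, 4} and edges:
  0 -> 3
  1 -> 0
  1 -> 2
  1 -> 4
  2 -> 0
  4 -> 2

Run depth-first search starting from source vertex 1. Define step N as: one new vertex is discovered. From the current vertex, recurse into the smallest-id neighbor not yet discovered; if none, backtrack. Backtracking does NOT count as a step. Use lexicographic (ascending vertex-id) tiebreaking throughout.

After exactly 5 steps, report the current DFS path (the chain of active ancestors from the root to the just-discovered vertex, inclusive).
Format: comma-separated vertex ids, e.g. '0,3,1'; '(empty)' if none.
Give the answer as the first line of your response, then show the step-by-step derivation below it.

1,4

step 1: discover 1; path=1; order=1
step 2: discover 0; path=1>0; order=1,0
step 3: discover 3; path=1>0>3; order=1,0,3
step 4: discover 2; path=1>2; order=1,0,3,2
step 5: discover 4; path=1>4; order=1,0,3,2,4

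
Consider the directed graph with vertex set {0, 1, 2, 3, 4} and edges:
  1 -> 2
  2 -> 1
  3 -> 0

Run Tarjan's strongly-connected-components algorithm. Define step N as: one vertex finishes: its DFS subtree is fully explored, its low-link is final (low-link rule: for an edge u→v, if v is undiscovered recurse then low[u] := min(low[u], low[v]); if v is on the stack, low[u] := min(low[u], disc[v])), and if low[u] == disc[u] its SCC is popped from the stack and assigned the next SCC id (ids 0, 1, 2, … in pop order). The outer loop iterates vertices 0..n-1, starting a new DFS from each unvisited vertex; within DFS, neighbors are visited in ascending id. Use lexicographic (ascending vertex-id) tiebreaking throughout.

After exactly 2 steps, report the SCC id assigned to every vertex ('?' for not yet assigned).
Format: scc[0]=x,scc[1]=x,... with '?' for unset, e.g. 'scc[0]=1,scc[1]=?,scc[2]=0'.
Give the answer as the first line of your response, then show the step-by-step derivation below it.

scc[0]=0,scc[1]=?,scc[2]=?,scc[3]=?,scc[4]=?

step 1: low=(low[0]=0,low[1]=?,low[2]=?,low[3]=?,low[4]=?); scc=(scc[0]=0,scc[1]=?,scc[2]=?,scc[3]=?,scc[4]=?)
step 2: low=(low[0]=0,low[1]=1,low[2]=1,low[3]=?,low[4]=?); scc=(scc[0]=0,scc[1]=?,scc[2]=?,scc[3]=?,scc[4]=?)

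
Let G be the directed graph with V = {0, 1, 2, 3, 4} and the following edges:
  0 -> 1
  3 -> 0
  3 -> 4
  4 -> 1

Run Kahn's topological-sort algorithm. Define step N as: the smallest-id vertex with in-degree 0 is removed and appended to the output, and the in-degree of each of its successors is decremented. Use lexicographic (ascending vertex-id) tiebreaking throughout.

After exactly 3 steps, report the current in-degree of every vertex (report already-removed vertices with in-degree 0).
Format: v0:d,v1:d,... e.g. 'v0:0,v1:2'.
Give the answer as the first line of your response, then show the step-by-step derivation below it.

v0:0,v1:1,v2:0,v3:0,v4:0

step 1: output 2; order=[2]; indeg=(1,2,0,0,1)
step 2: output 3; order=[2,3]; indeg=(0,2,0,0,0)
step 3: output 0; order=[2,3,0]; indeg=(0,1,0,0,0)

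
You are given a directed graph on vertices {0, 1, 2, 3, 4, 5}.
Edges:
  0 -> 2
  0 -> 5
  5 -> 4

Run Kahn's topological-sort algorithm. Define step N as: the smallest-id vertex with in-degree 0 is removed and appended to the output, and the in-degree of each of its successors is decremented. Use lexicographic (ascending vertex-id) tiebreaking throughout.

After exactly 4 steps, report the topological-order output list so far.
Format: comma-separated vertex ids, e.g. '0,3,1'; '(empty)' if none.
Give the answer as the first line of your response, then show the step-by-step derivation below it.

0,1,2,3

step 1: output 0; order=[0]; indeg=(0,0,0,0,1,0)
step 2: output 1; order=[0,1]; indeg=(0,0,0,0,1,0)
step 3: output 2; order=[0,1,2]; indeg=(0,0,0,0,1,0)
step 4: output 3; order=[0,1,2,3]; indeg=(0,0,0,0,1,0)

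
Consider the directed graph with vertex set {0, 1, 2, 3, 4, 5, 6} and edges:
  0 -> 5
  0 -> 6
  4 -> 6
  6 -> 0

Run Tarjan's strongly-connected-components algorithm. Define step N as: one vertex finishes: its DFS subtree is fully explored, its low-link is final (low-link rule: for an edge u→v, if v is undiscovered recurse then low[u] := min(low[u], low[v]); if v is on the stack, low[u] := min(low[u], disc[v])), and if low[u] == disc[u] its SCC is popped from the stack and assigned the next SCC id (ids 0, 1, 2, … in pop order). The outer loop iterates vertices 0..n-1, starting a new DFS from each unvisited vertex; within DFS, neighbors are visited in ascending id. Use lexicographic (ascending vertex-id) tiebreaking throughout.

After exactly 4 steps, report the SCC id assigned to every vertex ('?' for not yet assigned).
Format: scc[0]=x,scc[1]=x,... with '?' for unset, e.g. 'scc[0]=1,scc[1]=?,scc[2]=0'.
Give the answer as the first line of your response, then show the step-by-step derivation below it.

scc[0]=1,scc[1]=2,scc[2]=?,scc[3]=?,scc[4]=?,scc[5]=0,scc[6]=1

step 1: low=(low[0]=0,low[1]=?,low[2]=?,low[3]=?,low[4]=?,low[5]=1,low[6]=?); scc=(scc[0]=?,scc[1]=?,scc[2]=?,scc[3]=?,scc[4]=?,scc[5]=0,scc[6]=?)
step 2: low=(low[0]=0,low[1]=?,low[2]=?,low[3]=?,low[4]=?,low[5]=1,low[6]=0); scc=(scc[0]=?,scc[1]=?,scc[2]=?,scc[3]=?,scc[4]=?,scc[5]=0,scc[6]=?)
step 3: low=(low[0]=0,low[1]=?,low[2]=?,low[3]=?,low[4]=?,low[5]=1,low[6]=0); scc=(scc[0]=1,scc[1]=?,scc[2]=?,scc[3]=?,scc[4]=?,scc[5]=0,scc[6]=1)
step 4: low=(low[0]=0,low[1]=3,low[2]=?,low[3]=?,low[4]=?,low[5]=1,low[6]=0); scc=(scc[0]=1,scc[1]=2,scc[2]=?,scc[3]=?,scc[4]=?,scc[5]=0,scc[6]=1)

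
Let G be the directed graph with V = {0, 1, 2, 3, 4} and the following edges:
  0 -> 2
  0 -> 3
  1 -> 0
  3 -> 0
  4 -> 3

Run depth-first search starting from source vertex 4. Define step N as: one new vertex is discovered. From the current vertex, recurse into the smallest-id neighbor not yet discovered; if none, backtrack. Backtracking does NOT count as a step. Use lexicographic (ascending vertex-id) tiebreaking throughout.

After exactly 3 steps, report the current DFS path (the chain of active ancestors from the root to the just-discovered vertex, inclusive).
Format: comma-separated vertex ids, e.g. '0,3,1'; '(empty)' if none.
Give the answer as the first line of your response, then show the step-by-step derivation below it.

4,3,0

step 1: discover 4; path=4; order=4
step 2: discover 3; path=4>3; order=4,3
step 3: discover 0; path=4>3>0; order=4,3,0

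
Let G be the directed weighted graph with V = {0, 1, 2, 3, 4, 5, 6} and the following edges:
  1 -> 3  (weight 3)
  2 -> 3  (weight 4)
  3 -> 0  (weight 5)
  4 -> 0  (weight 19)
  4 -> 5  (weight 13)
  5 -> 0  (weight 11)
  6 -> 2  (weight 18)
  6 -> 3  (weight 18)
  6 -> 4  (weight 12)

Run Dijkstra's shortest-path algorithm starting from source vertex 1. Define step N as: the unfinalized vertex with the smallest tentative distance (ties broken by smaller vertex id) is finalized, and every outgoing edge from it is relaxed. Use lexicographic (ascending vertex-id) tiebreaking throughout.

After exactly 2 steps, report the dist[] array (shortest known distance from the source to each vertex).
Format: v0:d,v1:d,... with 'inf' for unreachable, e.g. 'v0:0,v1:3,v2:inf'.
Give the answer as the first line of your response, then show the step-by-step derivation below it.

v0:8,v1:0,v2:inf,v3:3,v4:inf,v5:inf,v6:inf

step 1: dist = v0:inf,v1:0,v2:inf,v3:3,v4:inf,v5:inf,v6:inf
step 2: dist = v0:8,v1:0,v2:inf,v3:3,v4:inf,v5:inf,v6:inf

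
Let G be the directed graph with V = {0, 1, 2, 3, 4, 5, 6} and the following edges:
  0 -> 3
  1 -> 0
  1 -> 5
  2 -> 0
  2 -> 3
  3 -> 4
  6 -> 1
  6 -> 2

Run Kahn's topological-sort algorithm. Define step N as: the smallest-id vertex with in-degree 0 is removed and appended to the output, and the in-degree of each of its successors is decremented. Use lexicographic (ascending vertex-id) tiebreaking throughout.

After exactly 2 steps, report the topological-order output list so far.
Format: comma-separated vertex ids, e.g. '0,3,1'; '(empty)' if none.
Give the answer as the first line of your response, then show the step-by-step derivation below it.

6,1

step 1: output 6; order=[6]; indeg=(2,0,0,2,1,1,0)
step 2: output 1; order=[6,1]; indeg=(1,0,0,2,1,0,0)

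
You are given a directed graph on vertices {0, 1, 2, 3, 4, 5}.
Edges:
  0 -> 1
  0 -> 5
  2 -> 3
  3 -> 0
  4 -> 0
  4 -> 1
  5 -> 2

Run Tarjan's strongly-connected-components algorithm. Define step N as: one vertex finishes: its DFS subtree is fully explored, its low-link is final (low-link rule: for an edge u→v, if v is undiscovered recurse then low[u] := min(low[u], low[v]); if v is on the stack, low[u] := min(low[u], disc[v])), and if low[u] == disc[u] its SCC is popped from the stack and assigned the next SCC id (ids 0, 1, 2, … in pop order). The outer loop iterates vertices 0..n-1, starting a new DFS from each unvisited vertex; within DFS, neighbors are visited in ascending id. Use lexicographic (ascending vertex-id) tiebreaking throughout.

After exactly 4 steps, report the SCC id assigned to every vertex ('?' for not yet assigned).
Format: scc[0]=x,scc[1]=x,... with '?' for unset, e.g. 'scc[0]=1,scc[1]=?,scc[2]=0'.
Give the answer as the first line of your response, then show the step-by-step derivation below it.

scc[0]=?,scc[1]=0,scc[2]=?,scc[3]=?,scc[4]=?,scc[5]=?

step 1: low=(low[0]=0,low[1]=1,low[2]=?,low[3]=?,low[4]=?,low[5]=?); scc=(scc[0]=?,scc[1]=0,scc[2]=?,scc[3]=?,scc[4]=?,scc[5]=?)
step 2: low=(low[0]=0,low[1]=1,low[2]=3,low[3]=0,low[4]=?,low[5]=2); scc=(scc[0]=?,scc[1]=0,scc[2]=?,scc[3]=?,scc[4]=?,scc[5]=?)
step 3: low=(low[0]=0,low[1]=1,low[2]=0,low[3]=0,low[4]=?,low[5]=2); scc=(scc[0]=?,scc[1]=0,scc[2]=?,scc[3]=?,scc[4]=?,scc[5]=?)
step 4: low=(low[0]=0,low[1]=1,low[2]=0,low[3]=0,low[4]=?,low[5]=0); scc=(scc[0]=?,scc[1]=0,scc[2]=?,scc[3]=?,scc[4]=?,scc[5]=?)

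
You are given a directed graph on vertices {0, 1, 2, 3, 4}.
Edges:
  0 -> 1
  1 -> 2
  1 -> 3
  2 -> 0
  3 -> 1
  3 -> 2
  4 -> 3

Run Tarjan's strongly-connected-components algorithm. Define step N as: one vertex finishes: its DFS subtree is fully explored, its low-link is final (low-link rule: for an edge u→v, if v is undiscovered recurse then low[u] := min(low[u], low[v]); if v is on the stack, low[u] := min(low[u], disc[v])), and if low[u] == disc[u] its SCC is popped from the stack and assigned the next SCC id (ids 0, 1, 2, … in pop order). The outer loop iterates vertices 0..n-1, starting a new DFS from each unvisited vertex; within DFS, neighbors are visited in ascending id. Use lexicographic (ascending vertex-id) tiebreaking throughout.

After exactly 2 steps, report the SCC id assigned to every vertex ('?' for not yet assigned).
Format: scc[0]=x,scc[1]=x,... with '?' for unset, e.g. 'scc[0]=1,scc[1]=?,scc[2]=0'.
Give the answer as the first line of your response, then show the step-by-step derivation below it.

scc[0]=?,scc[1]=?,scc[2]=?,scc[3]=?,scc[4]=?

step 1: low=(low[0]=0,low[1]=1,low[2]=0,low[3]=?,low[4]=?); scc=(scc[0]=?,scc[1]=?,scc[2]=?,scc[3]=?,scc[4]=?)
step 2: low=(low[0]=0,low[1]=0,low[2]=0,low[3]=1,low[4]=?); scc=(scc[0]=?,scc[1]=?,scc[2]=?,scc[3]=?,scc[4]=?)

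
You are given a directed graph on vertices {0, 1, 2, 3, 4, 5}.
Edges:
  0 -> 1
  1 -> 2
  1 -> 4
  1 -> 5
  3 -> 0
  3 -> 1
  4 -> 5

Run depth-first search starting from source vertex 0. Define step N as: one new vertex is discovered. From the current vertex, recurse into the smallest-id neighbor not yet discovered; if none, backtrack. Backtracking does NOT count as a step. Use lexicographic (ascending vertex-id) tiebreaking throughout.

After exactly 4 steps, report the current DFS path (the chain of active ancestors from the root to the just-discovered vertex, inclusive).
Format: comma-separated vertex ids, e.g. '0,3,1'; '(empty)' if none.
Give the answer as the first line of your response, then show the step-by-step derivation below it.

0,1,4

step 1: discover 0; path=0; order=0
step 2: discover 1; path=0>1; order=0,1
step 3: discover 2; path=0>1>2; order=0,1,2
step 4: discover 4; path=0>1>4; order=0,1,2,4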